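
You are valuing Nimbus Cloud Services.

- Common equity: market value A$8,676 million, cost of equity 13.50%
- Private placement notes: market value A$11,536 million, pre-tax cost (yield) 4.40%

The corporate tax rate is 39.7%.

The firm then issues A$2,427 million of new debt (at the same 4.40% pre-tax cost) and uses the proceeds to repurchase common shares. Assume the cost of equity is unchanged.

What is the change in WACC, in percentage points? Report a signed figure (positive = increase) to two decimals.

Current WACC:
Total capital V = 8676 + 11536 = 20212.
Equity: weight = 8676/20212 = 0.4292; cost = 13.5%.
Private placement notes: weight = 11536/20212 = 0.5708; after-tax cost = 4.4% × (1 − 39.7%) = 2.6532%.
WACC = 0.4292 × 13.5000% + 0.5708 × 2.6532% = 7.3092%.
After the change:
Total capital V = 6249 + 13963 = 20212.
Equity: weight = 6249/20212 = 0.3092; cost = 13.5%.
Private placement notes: weight = 13963/20212 = 0.6908; after-tax cost = 4.4% × (1 − 39.7%) = 2.6532%.
WACC = 0.3092 × 13.5000% + 0.6908 × 2.6532% = 6.0067%.
Change in WACC = 6.0067% − 7.3092% = -1.3025 pp.

-1.30 pp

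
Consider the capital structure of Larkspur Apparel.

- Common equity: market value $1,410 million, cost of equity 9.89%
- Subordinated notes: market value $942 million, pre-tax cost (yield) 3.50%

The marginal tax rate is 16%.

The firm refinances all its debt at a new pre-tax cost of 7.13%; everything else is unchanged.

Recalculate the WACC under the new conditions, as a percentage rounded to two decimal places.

8.33%

After the change:
Total capital V = 1410 + 942 = 2352.
Equity: weight = 1410/2352 = 0.5995; cost = 9.89%.
Subordinated notes: weight = 942/2352 = 0.4005; after-tax cost = 7.13% × (1 − 16%) = 5.9892%.
WACC = 0.5995 × 9.8900% + 0.4005 × 5.9892% = 8.3277%.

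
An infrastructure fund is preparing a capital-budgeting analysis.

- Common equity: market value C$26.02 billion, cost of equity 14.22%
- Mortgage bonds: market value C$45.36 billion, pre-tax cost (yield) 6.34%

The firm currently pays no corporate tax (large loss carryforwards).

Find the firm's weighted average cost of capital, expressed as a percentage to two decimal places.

9.21%

Total capital V = 26.02 + 45.36 = 71.38.
Equity: weight = 26.02/71.38 = 0.3645; cost = 14.22%.
Mortgage bonds: weight = 45.36/71.38 = 0.6355; after-tax cost = 6.34% × (1 − 0%) = 6.3400%.
WACC = 0.3645 × 14.2200% + 0.6355 × 6.3400% = 9.2125%.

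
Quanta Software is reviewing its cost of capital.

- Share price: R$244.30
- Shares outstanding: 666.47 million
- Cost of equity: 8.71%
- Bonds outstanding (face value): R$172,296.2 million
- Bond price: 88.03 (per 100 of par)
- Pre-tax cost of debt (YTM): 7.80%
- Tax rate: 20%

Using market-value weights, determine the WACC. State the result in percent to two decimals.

7.52%

Market value of equity E = 244.3 × 666.47m = 162818.621m. Market value of debt D = 172296.2m × 88.03/100 = 151672.34486m.
Total capital V = 162818.621 + 151672.34486 = 314490.96586.
Equity: weight = 162818.621/314490.96586 = 0.5177; cost = 8.71%.
Bonds outstanding: weight = 151672.34486/314490.96586 = 0.4823; after-tax cost = 7.8% × (1 − 20%) = 6.2400%.
WACC = 0.5177 × 8.7100% + 0.4823 × 6.2400% = 7.5188%.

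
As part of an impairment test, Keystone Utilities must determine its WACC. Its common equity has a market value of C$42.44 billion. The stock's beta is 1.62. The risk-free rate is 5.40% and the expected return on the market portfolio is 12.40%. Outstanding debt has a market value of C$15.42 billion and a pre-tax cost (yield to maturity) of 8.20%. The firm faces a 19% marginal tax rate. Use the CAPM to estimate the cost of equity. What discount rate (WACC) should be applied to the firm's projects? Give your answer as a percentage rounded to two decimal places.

14.05%

Market risk premium = 12.4% − 5.4% = 7.0%.
Cost of equity via CAPM: Re = 5.4% + 1.62 × 7.0% = 16.7400%.
Total capital V = 42.44 + 15.42 = 57.86.
Equity: weight = 42.44/57.86 = 0.7335; cost = 16.74%.
Debt: weight = 15.42/57.86 = 0.2665; after-tax cost = 8.2% × (1 − 19%) = 6.6420%.
WACC = 0.7335 × 16.7400% + 0.2665 × 6.6420% = 14.0488%.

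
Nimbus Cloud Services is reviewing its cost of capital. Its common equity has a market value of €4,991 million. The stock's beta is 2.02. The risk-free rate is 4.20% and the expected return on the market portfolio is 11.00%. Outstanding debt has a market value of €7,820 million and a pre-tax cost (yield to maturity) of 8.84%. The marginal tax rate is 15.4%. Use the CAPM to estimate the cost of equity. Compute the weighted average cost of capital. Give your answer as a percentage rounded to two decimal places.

11.55%

Market risk premium = 11.0% − 4.2% = 6.8%.
Cost of equity via CAPM: Re = 4.2% + 2.02 × 6.8% = 17.9360%.
Total capital V = 4991 + 7820 = 12811.
Equity: weight = 4991/12811 = 0.3896; cost = 17.936%.
Debt: weight = 7820/12811 = 0.6104; after-tax cost = 8.84% × (1 − 15.4%) = 7.4786%.
WACC = 0.3896 × 17.9360% + 0.6104 × 7.4786% = 11.5527%.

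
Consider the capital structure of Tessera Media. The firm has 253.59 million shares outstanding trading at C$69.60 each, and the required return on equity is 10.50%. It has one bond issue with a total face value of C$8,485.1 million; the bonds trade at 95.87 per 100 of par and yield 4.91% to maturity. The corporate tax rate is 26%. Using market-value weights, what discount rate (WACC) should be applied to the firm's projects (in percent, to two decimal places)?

Market value of equity E = 69.6 × 253.59m = 17649.864m. Market value of debt D = 8485.1m × 95.87/100 = 8134.66537m.
Total capital V = 17649.864 + 8134.66537 = 25784.52937.
Equity: weight = 17649.864/25784.52937 = 0.6845; cost = 10.5%.
Bonds outstanding: weight = 8134.66537/25784.52937 = 0.3155; after-tax cost = 4.91% × (1 − 26%) = 3.6334%.
WACC = 0.6845 × 10.5000% + 0.3155 × 3.6334% = 8.3337%.

8.33%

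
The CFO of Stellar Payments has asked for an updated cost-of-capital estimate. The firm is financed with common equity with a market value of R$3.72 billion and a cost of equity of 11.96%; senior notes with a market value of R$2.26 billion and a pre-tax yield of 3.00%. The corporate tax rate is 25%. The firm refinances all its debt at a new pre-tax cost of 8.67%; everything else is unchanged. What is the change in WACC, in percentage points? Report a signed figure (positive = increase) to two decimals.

+1.61 pp

Current WACC:
Total capital V = 3.72 + 2.26 = 5.98.
Equity: weight = 3.72/5.98 = 0.6221; cost = 11.96%.
Senior notes: weight = 2.26/5.98 = 0.3779; after-tax cost = 3% × (1 − 25%) = 2.2500%.
WACC = 0.6221 × 11.9600% + 0.3779 × 2.2500% = 8.2903%.
After the change:
Total capital V = 3.72 + 2.26 = 5.98.
Equity: weight = 3.72/5.98 = 0.6221; cost = 11.96%.
Senior notes: weight = 2.26/5.98 = 0.3779; after-tax cost = 8.67% × (1 − 25%) = 6.5025%.
WACC = 0.6221 × 11.9600% + 0.3779 × 6.5025% = 9.8975%.
Change in WACC = 9.8975% − 8.2903% = 1.6071 pp.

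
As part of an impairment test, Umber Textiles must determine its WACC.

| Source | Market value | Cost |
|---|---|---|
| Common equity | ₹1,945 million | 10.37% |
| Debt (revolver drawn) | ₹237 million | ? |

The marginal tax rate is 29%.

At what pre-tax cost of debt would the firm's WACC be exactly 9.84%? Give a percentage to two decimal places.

7.73%

Total capital V = 1945 + 237 = 2182.
Equity weight = 1945/2182 = 0.8914.
Revolver drawn weight = 237/2182 = 0.1086.
Equity contribution = 0.8914 × 10.37% = 9.2437%.
Remaining for debt = 9.84% − 9.2437% = 0.5963%.
Rd × (1 − 29%) × 0.1086 = 0.5963%  ⇒  Rd = 7.7330%.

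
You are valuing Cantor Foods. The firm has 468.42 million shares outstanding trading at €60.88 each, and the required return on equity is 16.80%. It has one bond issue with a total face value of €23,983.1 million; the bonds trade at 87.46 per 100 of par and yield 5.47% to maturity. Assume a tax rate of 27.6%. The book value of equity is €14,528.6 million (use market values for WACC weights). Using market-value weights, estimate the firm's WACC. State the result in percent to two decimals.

11.36%

Market value of equity E = 60.88 × 468.42m = 28517.4096m. Market value of debt D = 23983.1m × 87.46/100 = 20975.61926m.
Total capital V = 28517.4096 + 20975.61926 = 49493.02886.
Equity: weight = 28517.4096/49493.02886 = 0.5762; cost = 16.8%.
Bonds outstanding: weight = 20975.61926/49493.02886 = 0.4238; after-tax cost = 5.47% × (1 − 27.6%) = 3.9603%.
WACC = 0.5762 × 16.8000% + 0.4238 × 3.9603% = 11.3584%.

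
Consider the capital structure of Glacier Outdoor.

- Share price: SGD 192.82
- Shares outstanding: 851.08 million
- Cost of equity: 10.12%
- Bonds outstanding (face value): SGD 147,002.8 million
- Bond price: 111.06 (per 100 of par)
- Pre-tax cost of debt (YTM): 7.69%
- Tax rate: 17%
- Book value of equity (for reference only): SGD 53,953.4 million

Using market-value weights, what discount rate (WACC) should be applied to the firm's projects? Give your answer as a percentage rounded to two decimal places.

8.26%

Market value of equity E = 192.82 × 851.08m = 164105.2456m. Market value of debt D = 147002.8m × 111.06/100 = 163261.30968m.
Total capital V = 164105.2456 + 163261.30968 = 327366.55528.
Equity: weight = 164105.2456/327366.55528 = 0.5013; cost = 10.12%.
Bonds outstanding: weight = 163261.30968/327366.55528 = 0.4987; after-tax cost = 7.69% × (1 − 17%) = 6.3827%.
WACC = 0.5013 × 10.1200% + 0.4987 × 6.3827% = 8.2562%.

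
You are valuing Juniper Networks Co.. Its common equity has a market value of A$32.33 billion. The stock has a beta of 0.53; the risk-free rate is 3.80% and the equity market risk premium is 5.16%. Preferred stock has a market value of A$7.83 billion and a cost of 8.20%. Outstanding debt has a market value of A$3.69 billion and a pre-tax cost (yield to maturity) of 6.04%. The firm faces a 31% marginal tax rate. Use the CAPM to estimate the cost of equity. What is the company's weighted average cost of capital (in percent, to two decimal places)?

Cost of equity via CAPM: Re = 3.8% + 0.53 × 5.16% = 6.5348%.
Total capital V = 32.33 + 7.83 + 3.69 = 43.85.
Equity: weight = 32.33/43.85 = 0.7373; cost = 6.5348%.
Preferred: weight = 7.83/43.85 = 0.1786; cost = 8.2%.
Debt: weight = 3.69/43.85 = 0.0842; after-tax cost = 6.04% × (1 − 31%) = 4.1676%.
WACC = 0.7373 × 6.5348% + 0.1786 × 8.2000% + 0.0842 × 4.1676% = 6.6329%.

6.63%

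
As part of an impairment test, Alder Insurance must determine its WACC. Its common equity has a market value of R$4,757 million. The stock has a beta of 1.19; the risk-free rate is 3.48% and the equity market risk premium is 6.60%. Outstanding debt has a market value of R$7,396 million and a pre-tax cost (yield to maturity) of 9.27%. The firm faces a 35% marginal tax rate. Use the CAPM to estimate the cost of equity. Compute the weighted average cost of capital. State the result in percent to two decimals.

Cost of equity via CAPM: Re = 3.48% + 1.19 × 6.6% = 11.3340%.
Total capital V = 4757 + 7396 = 12153.
Equity: weight = 4757/12153 = 0.3914; cost = 11.334%.
Debt: weight = 7396/12153 = 0.6086; after-tax cost = 9.27% × (1 − 35%) = 6.0255%.
WACC = 0.3914 × 11.3340% + 0.6086 × 6.0255% = 8.1034%.

8.10%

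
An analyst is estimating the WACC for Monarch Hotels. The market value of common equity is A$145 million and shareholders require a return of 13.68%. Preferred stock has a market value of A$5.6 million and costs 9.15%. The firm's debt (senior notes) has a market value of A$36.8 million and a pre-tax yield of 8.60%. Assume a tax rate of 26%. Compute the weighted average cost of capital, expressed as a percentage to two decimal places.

12.11%

Total capital V = 145 + 5.6 + 36.8 = 187.4.
Equity: weight = 145/187.4 = 0.7737; cost = 13.68%.
Preferred: weight = 5.6/187.4 = 0.0299; cost = 9.15%.
Senior notes: weight = 36.8/187.4 = 0.1964; after-tax cost = 8.6% × (1 − 26%) = 6.3640%.
WACC = 0.7737 × 13.6800% + 0.0299 × 9.1500% + 0.1964 × 6.3640% = 12.1080%.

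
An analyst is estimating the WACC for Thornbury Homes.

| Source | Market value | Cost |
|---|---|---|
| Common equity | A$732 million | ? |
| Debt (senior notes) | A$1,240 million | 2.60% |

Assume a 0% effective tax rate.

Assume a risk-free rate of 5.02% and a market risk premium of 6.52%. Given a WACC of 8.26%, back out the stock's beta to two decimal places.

Total capital V = 732 + 1240 = 1972.
Equity weight = 732/1972 = 0.3712.
Senior notes weight = 1240/1972 = 0.6288.
Debt contribution = 0.6288 × 2.6% × (1 − 0%) = 1.6349%.
Required equity contribution = 8.26% − 1.6349% = 6.6251%  ⇒  Re = 17.8480%.
CAPM: 17.8480% = 5.02% + β × 6.52%  ⇒  β = 1.9675.

1.97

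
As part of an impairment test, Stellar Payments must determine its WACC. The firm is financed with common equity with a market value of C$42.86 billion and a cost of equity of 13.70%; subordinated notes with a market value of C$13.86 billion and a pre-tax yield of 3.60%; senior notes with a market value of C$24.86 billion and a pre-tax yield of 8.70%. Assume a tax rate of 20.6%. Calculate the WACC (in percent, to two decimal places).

9.79%

Total capital V = 42.86 + 13.86 + 24.86 = 81.58.
Equity: weight = 42.86/81.58 = 0.5254; cost = 13.7%.
Subordinated notes: weight = 13.86/81.58 = 0.1699; after-tax cost = 3.6% × (1 − 20.6%) = 2.8584%.
Senior notes: weight = 24.86/81.58 = 0.3047; after-tax cost = 8.7% × (1 − 20.6%) = 6.9078%.
WACC = 0.5254 × 13.7000% + 0.1699 × 2.8584% + 0.3047 × 6.9078% = 9.7883%.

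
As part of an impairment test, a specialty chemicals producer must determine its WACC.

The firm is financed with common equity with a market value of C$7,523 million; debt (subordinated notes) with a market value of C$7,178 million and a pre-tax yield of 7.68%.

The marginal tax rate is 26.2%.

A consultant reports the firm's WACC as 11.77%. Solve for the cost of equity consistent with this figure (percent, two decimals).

17.59%

Total capital V = 7523 + 7178 = 14701.
Equity weight = 7523/14701 = 0.5117.
Subordinated notes weight = 7178/14701 = 0.4883.
Debt contribution = 0.4883 × 7.68% × (1 − 26.2%) = 2.7674%.
Required equity contribution = 11.77% − 2.7674% = 9.0026%.
Re = 9.0026% / 0.5117 = 17.5923%.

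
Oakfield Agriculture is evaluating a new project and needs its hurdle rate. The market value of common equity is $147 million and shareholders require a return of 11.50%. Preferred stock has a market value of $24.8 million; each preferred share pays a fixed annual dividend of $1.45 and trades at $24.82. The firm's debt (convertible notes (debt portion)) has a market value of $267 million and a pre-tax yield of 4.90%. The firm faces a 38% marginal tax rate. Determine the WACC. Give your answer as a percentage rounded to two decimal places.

Cost of preferred: Rp = 1.45 / 24.82 = 5.8421%.
Total capital V = 147 + 24.8 + 267 = 438.8.
Equity: weight = 147/438.8 = 0.3350; cost = 11.5%.
Preferred: weight = 24.8/438.8 = 0.0565; cost = 5.8421%.
Convertible notes (debt portion): weight = 267/438.8 = 0.6085; after-tax cost = 4.9% × (1 − 38%) = 3.0380%.
WACC = 0.3350 × 11.5000% + 0.0565 × 5.8421% + 0.6085 × 3.0380% = 6.0313%.

6.03%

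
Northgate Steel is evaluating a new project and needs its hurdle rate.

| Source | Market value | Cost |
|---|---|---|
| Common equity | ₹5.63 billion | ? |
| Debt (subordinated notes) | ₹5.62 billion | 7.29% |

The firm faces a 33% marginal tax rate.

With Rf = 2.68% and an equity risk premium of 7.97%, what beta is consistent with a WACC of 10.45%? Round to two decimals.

1.67

Total capital V = 5.63 + 5.62 = 11.25.
Equity weight = 5.63/11.25 = 0.5004.
Subordinated notes weight = 5.62/11.25 = 0.4996.
Debt contribution = 0.4996 × 7.29% × (1 − 33%) = 2.4400%.
Required equity contribution = 10.45% − 2.4400% = 8.0100%  ⇒  Re = 16.0058%.
CAPM: 16.0058% = 2.68% + β × 7.97%  ⇒  β = 1.6720.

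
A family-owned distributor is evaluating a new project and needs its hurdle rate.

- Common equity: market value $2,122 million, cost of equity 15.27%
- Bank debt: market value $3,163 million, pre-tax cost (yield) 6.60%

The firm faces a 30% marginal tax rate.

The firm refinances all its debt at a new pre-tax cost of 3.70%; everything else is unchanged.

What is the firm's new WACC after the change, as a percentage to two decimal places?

After the change:
Total capital V = 2122 + 3163 = 5285.
Equity: weight = 2122/5285 = 0.4015; cost = 15.27%.
Bank debt: weight = 3163/5285 = 0.5985; after-tax cost = 3.7% × (1 − 30%) = 2.5900%.
WACC = 0.4015 × 15.2700% + 0.5985 × 2.5900% = 7.6812%.

7.68%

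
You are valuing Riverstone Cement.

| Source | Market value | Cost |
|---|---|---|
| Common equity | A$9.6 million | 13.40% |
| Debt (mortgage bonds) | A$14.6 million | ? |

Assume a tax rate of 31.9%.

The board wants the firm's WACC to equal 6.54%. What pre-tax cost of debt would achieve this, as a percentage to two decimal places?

Total capital V = 9.6 + 14.6 = 24.2.
Equity weight = 9.6/24.2 = 0.3967.
Mortgage bonds weight = 14.6/24.2 = 0.6033.
Equity contribution = 0.3967 × 13.4% = 5.3157%.
Remaining for debt = 6.54% − 5.3157% = 1.2243%.
Rd × (1 − 31.9%) × 0.6033 = 1.2243%  ⇒  Rd = 2.9799%.

2.98%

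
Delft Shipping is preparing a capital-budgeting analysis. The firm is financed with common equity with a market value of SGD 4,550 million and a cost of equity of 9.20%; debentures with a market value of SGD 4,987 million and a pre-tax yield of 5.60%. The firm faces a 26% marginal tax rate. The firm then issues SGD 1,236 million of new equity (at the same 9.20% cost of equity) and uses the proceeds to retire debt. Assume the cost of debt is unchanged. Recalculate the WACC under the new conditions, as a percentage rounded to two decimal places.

After the change:
Total capital V = 5786 + 3751 = 9537.
Equity: weight = 5786/9537 = 0.6067; cost = 9.2%.
Debentures: weight = 3751/9537 = 0.3933; after-tax cost = 5.6% × (1 − 26%) = 4.1440%.
WACC = 0.6067 × 9.2000% + 0.3933 × 4.1440% = 7.2114%.

7.21%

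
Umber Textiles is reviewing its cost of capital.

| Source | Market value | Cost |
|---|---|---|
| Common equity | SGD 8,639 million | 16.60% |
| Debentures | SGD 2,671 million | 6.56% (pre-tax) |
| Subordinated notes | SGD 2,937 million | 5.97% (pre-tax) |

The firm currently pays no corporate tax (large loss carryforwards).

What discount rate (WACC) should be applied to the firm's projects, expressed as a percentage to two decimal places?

12.53%

Total capital V = 8639 + 2671 + 2937 = 14247.
Equity: weight = 8639/14247 = 0.6064; cost = 16.6%.
Debentures: weight = 2671/14247 = 0.1875; after-tax cost = 6.56% × (1 − 0%) = 6.5600%.
Subordinated notes: weight = 2937/14247 = 0.2061; after-tax cost = 5.97% × (1 − 0%) = 5.9700%.
WACC = 0.6064 × 16.6000% + 0.1875 × 6.5600% + 0.2061 × 5.9700% = 12.5264%.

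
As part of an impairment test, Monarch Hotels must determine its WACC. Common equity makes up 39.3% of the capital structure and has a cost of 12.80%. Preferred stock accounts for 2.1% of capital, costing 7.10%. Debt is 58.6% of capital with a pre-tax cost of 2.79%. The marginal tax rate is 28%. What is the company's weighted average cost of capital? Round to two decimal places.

After-tax cost of debt = 2.79% × (1 − 28%) = 2.0088%.
WACC = 0.393 × 12.8000% + 0.021 × 7.1000% + 0.586 × 2.0088% = 6.3567%.

6.36%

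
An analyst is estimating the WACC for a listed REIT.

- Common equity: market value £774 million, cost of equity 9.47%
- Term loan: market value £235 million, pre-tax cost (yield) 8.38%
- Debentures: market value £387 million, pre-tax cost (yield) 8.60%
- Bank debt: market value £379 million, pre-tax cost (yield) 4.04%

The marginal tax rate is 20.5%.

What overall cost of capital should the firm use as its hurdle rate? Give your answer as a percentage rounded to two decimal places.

Total capital V = 774 + 235 + 387 + 379 = 1775.
Equity: weight = 774/1775 = 0.4361; cost = 9.47%.
Term loan: weight = 235/1775 = 0.1324; after-tax cost = 8.38% × (1 − 20.5%) = 6.6621%.
Debentures: weight = 387/1775 = 0.2180; after-tax cost = 8.6% × (1 − 20.5%) = 6.8370%.
Bank debt: weight = 379/1775 = 0.2135; after-tax cost = 4.04% × (1 − 20.5%) = 3.2118%.
WACC = 0.4361 × 9.4700% + 0.1324 × 6.6621% + 0.2180 × 6.8370% + 0.2135 × 3.2118% = 7.1879%.

7.19%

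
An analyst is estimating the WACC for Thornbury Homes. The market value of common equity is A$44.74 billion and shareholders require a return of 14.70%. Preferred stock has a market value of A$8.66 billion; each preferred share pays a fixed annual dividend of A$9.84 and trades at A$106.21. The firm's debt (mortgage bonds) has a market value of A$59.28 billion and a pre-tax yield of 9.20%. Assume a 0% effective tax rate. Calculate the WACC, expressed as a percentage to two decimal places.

Cost of preferred: Rp = 9.84 / 106.21 = 9.2647%.
Total capital V = 44.74 + 8.66 + 59.28 = 112.68.
Equity: weight = 44.74/112.68 = 0.3971; cost = 14.7%.
Preferred: weight = 8.66/112.68 = 0.0769; cost = 9.2647%.
Mortgage bonds: weight = 59.28/112.68 = 0.5261; after-tax cost = 9.2% × (1 − 0%) = 9.2000%.
WACC = 0.3971 × 14.7000% + 0.0769 × 9.2647% + 0.5261 × 9.2000% = 11.3888%.

11.39%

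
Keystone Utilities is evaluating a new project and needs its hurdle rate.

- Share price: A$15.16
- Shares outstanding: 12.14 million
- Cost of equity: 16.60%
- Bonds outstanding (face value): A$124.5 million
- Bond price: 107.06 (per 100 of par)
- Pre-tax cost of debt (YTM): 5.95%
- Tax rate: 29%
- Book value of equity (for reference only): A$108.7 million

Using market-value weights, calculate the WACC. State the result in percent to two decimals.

11.40%

Market value of equity E = 15.16 × 12.14m = 184.0424m. Market value of debt D = 124.5m × 107.06/100 = 133.2897m.
Total capital V = 184.0424 + 133.2897 = 317.3321.
Equity: weight = 184.0424/317.3321 = 0.5800; cost = 16.6%.
Bonds outstanding: weight = 133.2897/317.3321 = 0.4200; after-tax cost = 5.95% × (1 − 29%) = 4.2245%.
WACC = 0.5800 × 16.6000% + 0.4200 × 4.2245% = 11.4019%.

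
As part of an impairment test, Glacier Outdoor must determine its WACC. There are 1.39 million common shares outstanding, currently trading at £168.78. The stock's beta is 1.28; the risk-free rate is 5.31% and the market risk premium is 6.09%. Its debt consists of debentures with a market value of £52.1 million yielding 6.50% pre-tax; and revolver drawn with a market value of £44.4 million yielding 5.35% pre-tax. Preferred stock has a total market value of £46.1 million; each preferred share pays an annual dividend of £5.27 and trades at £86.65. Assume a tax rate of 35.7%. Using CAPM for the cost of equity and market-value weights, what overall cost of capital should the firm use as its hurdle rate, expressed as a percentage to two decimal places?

Cost of equity via CAPM: Re = 5.31% + 1.28 × 6.09% = 13.1052%.
Cost of preferred: Rp = 5.27 / 86.65 = 6.0819%.
Market value of equity E = 168.78 × 1.39m = 234.6042m.
Total capital V = 234.6042 + 46.1 + 52.1 + 44.4 = 377.2042.
Equity: weight = 234.6042/377.2042 = 0.6220; cost = 13.1052%.
Preferred: weight = 46.1/377.2042 = 0.1222; cost = 6.0819%.
Debentures: weight = 52.1/377.2042 = 0.1381; after-tax cost = 6.5% × (1 − 35.7%) = 4.1795%.
Revolver drawn: weight = 44.4/377.2042 = 0.1177; after-tax cost = 5.35% × (1 − 35.7%) = 3.4400%.
WACC = 0.6220 × 13.1052% + 0.1222 × 6.0819% + 0.1381 × 4.1795% + 0.1177 × 3.4400% = 9.8764%.

9.88%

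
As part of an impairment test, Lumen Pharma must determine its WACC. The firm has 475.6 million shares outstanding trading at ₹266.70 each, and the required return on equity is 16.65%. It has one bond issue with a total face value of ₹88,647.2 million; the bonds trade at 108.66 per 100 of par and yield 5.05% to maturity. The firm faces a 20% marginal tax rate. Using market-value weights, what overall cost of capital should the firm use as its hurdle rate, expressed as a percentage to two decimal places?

Market value of equity E = 266.7 × 475.6m = 126842.52m. Market value of debt D = 88647.2m × 108.66/100 = 96324.04752m.
Total capital V = 126842.52 + 96324.04752 = 223166.56752.
Equity: weight = 126842.52/223166.56752 = 0.5684; cost = 16.65%.
Bonds outstanding: weight = 96324.04752/223166.56752 = 0.4316; after-tax cost = 5.05% × (1 − 20%) = 4.0400%.
WACC = 0.5684 × 16.6500% + 0.4316 × 4.0400% = 11.2072%.

11.21%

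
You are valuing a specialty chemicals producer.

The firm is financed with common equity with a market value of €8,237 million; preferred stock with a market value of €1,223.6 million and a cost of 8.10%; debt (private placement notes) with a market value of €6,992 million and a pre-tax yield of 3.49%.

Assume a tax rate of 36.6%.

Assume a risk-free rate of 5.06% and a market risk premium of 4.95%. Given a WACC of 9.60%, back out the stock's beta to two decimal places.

Total capital V = 8237 + 1223.6 + 6992 = 16452.6.
Equity weight = 8237/16452.6 = 0.5007.
Preferred weight = 1223.6/16452.6 = 0.0744.
Private placement notes weight = 6992/16452.6 = 0.4250.
Debt contribution = 0.4250 × 3.49% × (1 − 36.6%) = 0.9403%.
Preferred contribution = 0.0744 × 8.1% = 0.6024%.
Required equity contribution = 9.6% − 1.5427% = 8.0573%  ⇒  Re = 16.0936%.
CAPM: 16.0936% = 5.06% + β × 4.95%  ⇒  β = 2.2290.

2.23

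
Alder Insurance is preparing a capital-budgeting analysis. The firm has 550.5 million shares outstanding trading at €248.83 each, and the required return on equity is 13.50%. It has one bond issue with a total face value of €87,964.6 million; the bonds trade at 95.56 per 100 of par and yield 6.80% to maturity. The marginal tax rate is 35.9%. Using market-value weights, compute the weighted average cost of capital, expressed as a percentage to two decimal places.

Market value of equity E = 248.83 × 550.5m = 136980.915m. Market value of debt D = 87964.6m × 95.56/100 = 84058.97176m.
Total capital V = 136980.915 + 84058.97176 = 221039.88676.
Equity: weight = 136980.915/221039.88676 = 0.6197; cost = 13.5%.
Bonds outstanding: weight = 84058.97176/221039.88676 = 0.3803; after-tax cost = 6.8% × (1 − 35.9%) = 4.3588%.
WACC = 0.6197 × 13.5000% + 0.3803 × 4.3588% = 10.0237%.

10.02%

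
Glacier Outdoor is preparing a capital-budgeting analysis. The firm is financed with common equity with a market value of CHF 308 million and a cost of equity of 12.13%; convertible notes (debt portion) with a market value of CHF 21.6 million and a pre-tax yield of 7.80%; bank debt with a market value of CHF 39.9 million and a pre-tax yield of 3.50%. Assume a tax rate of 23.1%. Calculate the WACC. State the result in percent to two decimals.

10.75%

Total capital V = 308 + 21.6 + 39.9 = 369.5.
Equity: weight = 308/369.5 = 0.8336; cost = 12.13%.
Convertible notes (debt portion): weight = 21.6/369.5 = 0.0585; after-tax cost = 7.8% × (1 − 23.1%) = 5.9982%.
Bank debt: weight = 39.9/369.5 = 0.1080; after-tax cost = 3.5% × (1 − 23.1%) = 2.6915%.
WACC = 0.8336 × 12.1300% + 0.0585 × 5.9982% + 0.1080 × 2.6915% = 10.7523%.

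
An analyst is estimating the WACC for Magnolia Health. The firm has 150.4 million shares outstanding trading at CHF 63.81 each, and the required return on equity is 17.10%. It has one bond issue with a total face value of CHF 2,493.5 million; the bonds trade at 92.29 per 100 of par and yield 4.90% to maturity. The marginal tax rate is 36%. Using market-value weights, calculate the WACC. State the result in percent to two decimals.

Market value of equity E = 63.81 × 150.4m = 9597.024m. Market value of debt D = 2493.5m × 92.29/100 = 2301.25115m.
Total capital V = 9597.024 + 2301.25115 = 11898.27515.
Equity: weight = 9597.024/11898.27515 = 0.8066; cost = 17.1%.
Bonds outstanding: weight = 2301.25115/11898.27515 = 0.1934; after-tax cost = 4.9% × (1 − 36%) = 3.1360%.
WACC = 0.8066 × 17.1000% + 0.1934 × 3.1360% = 14.3992%.

14.40%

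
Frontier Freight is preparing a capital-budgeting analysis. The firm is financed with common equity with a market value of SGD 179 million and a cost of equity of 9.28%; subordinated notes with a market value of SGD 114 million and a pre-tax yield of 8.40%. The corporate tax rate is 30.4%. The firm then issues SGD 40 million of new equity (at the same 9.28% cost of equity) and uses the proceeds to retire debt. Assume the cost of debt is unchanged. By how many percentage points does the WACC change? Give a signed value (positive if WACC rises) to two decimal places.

Current WACC:
Total capital V = 179 + 114 = 293.
Equity: weight = 179/293 = 0.6109; cost = 9.28%.
Subordinated notes: weight = 114/293 = 0.3891; after-tax cost = 8.4% × (1 − 30.4%) = 5.8464%.
WACC = 0.6109 × 9.2800% + 0.3891 × 5.8464% = 7.9441%.
After the change:
Total capital V = 219 + 74 = 293.
Equity: weight = 219/293 = 0.7474; cost = 9.28%.
Subordinated notes: weight = 74/293 = 0.2526; after-tax cost = 8.4% × (1 − 30.4%) = 5.8464%.
WACC = 0.7474 × 9.2800% + 0.2526 × 5.8464% = 8.4128%.
Change in WACC = 8.4128% − 7.9441% = 0.4688 pp.

+0.47 pp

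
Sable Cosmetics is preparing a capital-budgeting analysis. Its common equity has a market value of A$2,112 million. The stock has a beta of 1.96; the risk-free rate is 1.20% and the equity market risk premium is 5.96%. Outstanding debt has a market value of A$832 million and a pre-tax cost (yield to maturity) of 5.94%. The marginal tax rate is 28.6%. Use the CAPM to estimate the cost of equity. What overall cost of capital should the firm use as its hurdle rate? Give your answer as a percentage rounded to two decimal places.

10.44%

Cost of equity via CAPM: Re = 1.2% + 1.96 × 5.96% = 12.8816%.
Total capital V = 2112 + 832 = 2944.
Equity: weight = 2112/2944 = 0.7174; cost = 12.8816%.
Debt: weight = 832/2944 = 0.2826; after-tax cost = 5.94% × (1 − 28.6%) = 4.2412%.
WACC = 0.7174 × 12.8816% + 0.2826 × 4.2412% = 10.4397%.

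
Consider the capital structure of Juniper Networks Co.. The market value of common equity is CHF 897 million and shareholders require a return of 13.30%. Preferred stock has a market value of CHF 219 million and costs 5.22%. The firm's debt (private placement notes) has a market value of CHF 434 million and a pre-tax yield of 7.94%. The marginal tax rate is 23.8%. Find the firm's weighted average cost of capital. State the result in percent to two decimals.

10.13%

Total capital V = 897 + 219 + 434 = 1550.
Equity: weight = 897/1550 = 0.5787; cost = 13.3%.
Preferred: weight = 219/1550 = 0.1413; cost = 5.22%.
Private placement notes: weight = 434/1550 = 0.2800; after-tax cost = 7.94% × (1 − 23.8%) = 6.0503%.
WACC = 0.5787 × 13.3000% + 0.1413 × 5.2200% + 0.2800 × 6.0503% = 10.1285%.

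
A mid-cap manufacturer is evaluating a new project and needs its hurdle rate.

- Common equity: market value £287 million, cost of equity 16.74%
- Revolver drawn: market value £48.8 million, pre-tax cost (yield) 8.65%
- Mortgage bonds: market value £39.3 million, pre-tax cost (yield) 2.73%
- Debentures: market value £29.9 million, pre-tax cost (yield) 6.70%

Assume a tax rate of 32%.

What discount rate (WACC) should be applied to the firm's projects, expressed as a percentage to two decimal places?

Total capital V = 287 + 48.8 + 39.3 + 29.9 = 405.
Equity: weight = 287/405 = 0.7086; cost = 16.74%.
Revolver drawn: weight = 48.8/405 = 0.1205; after-tax cost = 8.65% × (1 − 32%) = 5.8820%.
Mortgage bonds: weight = 39.3/405 = 0.0970; after-tax cost = 2.73% × (1 − 32%) = 1.8564%.
Debentures: weight = 29.9/405 = 0.0738; after-tax cost = 6.7% × (1 − 32%) = 4.5560%.
WACC = 0.7086 × 16.7400% + 0.1205 × 5.8820% + 0.0970 × 1.8564% + 0.0738 × 4.5560% = 13.0879%.

13.09%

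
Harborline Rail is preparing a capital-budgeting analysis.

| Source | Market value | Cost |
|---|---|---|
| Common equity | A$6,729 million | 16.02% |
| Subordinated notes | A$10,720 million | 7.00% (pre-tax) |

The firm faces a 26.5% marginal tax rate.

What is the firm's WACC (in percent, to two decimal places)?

9.34%

Total capital V = 6729 + 10720 = 17449.
Equity: weight = 6729/17449 = 0.3856; cost = 16.02%.
Subordinated notes: weight = 10720/17449 = 0.6144; after-tax cost = 7% × (1 − 26.5%) = 5.1450%.
WACC = 0.3856 × 16.0200% + 0.6144 × 5.1450% = 9.3388%.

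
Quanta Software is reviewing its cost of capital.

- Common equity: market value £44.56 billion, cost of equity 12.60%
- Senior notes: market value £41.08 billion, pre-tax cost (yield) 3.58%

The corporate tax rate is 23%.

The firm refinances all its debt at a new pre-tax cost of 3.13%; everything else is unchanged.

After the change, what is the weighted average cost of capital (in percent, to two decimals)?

7.71%

After the change:
Total capital V = 44.56 + 41.08 = 85.64.
Equity: weight = 44.56/85.64 = 0.5203; cost = 12.6%.
Senior notes: weight = 41.08/85.64 = 0.4797; after-tax cost = 3.13% × (1 − 23%) = 2.4101%.
WACC = 0.5203 × 12.6000% + 0.4797 × 2.4101% = 7.7121%.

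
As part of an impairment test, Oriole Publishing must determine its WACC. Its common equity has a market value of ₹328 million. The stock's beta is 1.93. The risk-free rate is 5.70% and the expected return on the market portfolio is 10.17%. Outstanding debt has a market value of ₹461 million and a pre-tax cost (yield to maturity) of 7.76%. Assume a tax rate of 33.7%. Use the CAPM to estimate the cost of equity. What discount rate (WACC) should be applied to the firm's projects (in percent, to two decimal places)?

Market risk premium = 10.17% − 5.7% = 4.47%.
Cost of equity via CAPM: Re = 5.7% + 1.93 × 4.47% = 14.3271%.
Total capital V = 328 + 461 = 789.
Equity: weight = 328/789 = 0.4157; cost = 14.3271%.
Debt: weight = 461/789 = 0.5843; after-tax cost = 7.76% × (1 − 33.7%) = 5.1449%.
WACC = 0.4157 × 14.3271% + 0.5843 × 5.1449% = 8.9621%.

8.96%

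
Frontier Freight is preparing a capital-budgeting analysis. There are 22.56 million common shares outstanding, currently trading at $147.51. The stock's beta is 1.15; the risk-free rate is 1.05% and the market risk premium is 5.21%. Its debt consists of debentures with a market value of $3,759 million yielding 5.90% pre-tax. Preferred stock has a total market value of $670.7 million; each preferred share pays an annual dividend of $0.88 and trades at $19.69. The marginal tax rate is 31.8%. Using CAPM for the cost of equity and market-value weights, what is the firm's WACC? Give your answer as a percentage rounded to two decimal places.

Cost of equity via CAPM: Re = 1.05% + 1.15 × 5.21% = 7.0415%.
Cost of preferred: Rp = 0.88 / 19.69 = 4.4693%.
Market value of equity E = 147.51 × 22.56m = 3327.8256m.
Total capital V = 3327.8256 + 670.7 + 3759 = 7757.5256.
Equity: weight = 3327.8256/7757.5256 = 0.4290; cost = 7.0415%.
Preferred: weight = 670.7/7757.5256 = 0.0865; cost = 4.4693%.
Debentures: weight = 3759/7757.5256 = 0.4846; after-tax cost = 5.9% × (1 − 31.8%) = 4.0238%.
WACC = 0.4290 × 7.0415% + 0.0865 × 4.4693% + 0.4846 × 4.0238% = 5.3569%.

5.36%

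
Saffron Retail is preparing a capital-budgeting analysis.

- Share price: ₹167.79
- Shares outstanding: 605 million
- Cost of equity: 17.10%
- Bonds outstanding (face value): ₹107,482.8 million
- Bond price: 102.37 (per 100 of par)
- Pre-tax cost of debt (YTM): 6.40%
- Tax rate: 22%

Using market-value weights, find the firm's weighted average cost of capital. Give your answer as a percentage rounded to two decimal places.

10.80%

Market value of equity E = 167.79 × 605m = 101512.95m. Market value of debt D = 107482.8m × 102.37/100 = 110030.14236m.
Total capital V = 101512.95 + 110030.14236 = 211543.09236.
Equity: weight = 101512.95/211543.09236 = 0.4799; cost = 17.1%.
Bonds outstanding: weight = 110030.14236/211543.09236 = 0.5201; after-tax cost = 6.4% × (1 − 22%) = 4.9920%.
WACC = 0.4799 × 17.1000% + 0.5201 × 4.9920% = 10.8023%.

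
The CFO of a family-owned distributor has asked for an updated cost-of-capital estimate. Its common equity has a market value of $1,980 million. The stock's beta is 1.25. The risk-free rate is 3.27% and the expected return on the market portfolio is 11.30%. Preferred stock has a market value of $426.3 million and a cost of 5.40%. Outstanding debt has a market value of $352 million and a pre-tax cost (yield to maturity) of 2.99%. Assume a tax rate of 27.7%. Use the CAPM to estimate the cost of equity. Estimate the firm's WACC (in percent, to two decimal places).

Market risk premium = 11.3% − 3.27% = 8.03%.
Cost of equity via CAPM: Re = 3.27% + 1.25 × 8.03% = 13.3075%.
Total capital V = 1980 + 426.3 + 352 = 2758.3.
Equity: weight = 1980/2758.3 = 0.7178; cost = 13.3075%.
Preferred: weight = 426.3/2758.3 = 0.1546; cost = 5.4%.
Debt: weight = 352/2758.3 = 0.1276; after-tax cost = 2.99% × (1 − 27.7%) = 2.1618%.
WACC = 0.7178 × 13.3075% + 0.1546 × 5.4000% + 0.1276 × 2.1618% = 10.6630%.

10.66%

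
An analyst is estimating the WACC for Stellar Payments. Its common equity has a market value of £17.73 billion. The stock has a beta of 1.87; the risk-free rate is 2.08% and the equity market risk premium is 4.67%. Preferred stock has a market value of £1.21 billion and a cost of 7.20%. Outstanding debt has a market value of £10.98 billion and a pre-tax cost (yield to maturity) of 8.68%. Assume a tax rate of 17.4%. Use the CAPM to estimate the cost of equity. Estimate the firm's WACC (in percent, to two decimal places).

Cost of equity via CAPM: Re = 2.08% + 1.87 × 4.67% = 10.8129%.
Total capital V = 17.73 + 1.21 + 10.98 = 29.92.
Equity: weight = 17.73/29.92 = 0.5926; cost = 10.8129%.
Preferred: weight = 1.21/29.92 = 0.0404; cost = 7.2%.
Debt: weight = 10.98/29.92 = 0.3670; after-tax cost = 8.68% × (1 − 17.4%) = 7.1697%.
WACC = 0.5926 × 10.8129% + 0.0404 × 7.2000% + 0.3670 × 7.1697% = 9.3298%.

9.33%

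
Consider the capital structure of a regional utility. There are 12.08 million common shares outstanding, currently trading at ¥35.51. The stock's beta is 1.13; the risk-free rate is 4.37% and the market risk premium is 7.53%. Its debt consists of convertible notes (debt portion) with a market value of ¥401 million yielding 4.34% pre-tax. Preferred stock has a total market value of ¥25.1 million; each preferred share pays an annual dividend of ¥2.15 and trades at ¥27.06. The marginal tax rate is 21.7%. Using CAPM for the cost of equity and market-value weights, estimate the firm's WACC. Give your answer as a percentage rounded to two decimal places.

8.29%

Cost of equity via CAPM: Re = 4.37% + 1.13 × 7.53% = 12.8789%.
Cost of preferred: Rp = 2.15 / 27.06 = 7.9453%.
Market value of equity E = 35.51 × 12.08m = 428.9608m.
Total capital V = 428.9608 + 25.1 + 401 = 855.0608.
Equity: weight = 428.9608/855.0608 = 0.5017; cost = 12.8789%.
Preferred: weight = 25.1/855.0608 = 0.0294; cost = 7.9453%.
Convertible notes (debt portion): weight = 401/855.0608 = 0.4690; after-tax cost = 4.34% × (1 − 21.7%) = 3.3982%.
WACC = 0.5017 × 12.8789% + 0.0294 × 7.9453% + 0.4690 × 3.3982% = 8.2879%.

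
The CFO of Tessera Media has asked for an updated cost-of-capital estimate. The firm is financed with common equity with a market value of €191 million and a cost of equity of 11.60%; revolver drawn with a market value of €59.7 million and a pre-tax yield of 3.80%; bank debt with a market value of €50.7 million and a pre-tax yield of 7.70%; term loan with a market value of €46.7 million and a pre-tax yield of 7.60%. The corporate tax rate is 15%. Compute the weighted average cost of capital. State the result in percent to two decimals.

Total capital V = 191 + 59.7 + 50.7 + 46.7 = 348.1.
Equity: weight = 191/348.1 = 0.5487; cost = 11.6%.
Revolver drawn: weight = 59.7/348.1 = 0.1715; after-tax cost = 3.8% × (1 − 15%) = 3.2300%.
Bank debt: weight = 50.7/348.1 = 0.1456; after-tax cost = 7.7% × (1 − 15%) = 6.5450%.
Term loan: weight = 46.7/348.1 = 0.1342; after-tax cost = 7.6% × (1 − 15%) = 6.4600%.
WACC = 0.5487 × 11.6000% + 0.1715 × 3.2300% + 0.1456 × 6.5450% + 0.1342 × 6.4600% = 8.7387%.

8.74%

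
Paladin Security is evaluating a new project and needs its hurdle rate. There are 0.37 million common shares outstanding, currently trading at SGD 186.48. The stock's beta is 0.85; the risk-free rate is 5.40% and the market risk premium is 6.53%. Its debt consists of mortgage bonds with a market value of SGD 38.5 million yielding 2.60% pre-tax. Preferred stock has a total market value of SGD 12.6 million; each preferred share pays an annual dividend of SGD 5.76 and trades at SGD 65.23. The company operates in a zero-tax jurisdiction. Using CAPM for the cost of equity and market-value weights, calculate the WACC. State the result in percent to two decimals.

Cost of equity via CAPM: Re = 5.4% + 0.85 × 6.53% = 10.9505%.
Cost of preferred: Rp = 5.76 / 65.23 = 8.8303%.
Market value of equity E = 186.48 × 0.37m = 68.9976m.
Total capital V = 68.9976 + 12.6 + 38.5 = 120.0976.
Equity: weight = 68.9976/120.0976 = 0.5745; cost = 10.9505%.
Preferred: weight = 12.6/120.0976 = 0.1049; cost = 8.8303%.
Mortgage bonds: weight = 38.5/120.0976 = 0.3206; after-tax cost = 2.6% × (1 − 0%) = 2.6000%.
WACC = 0.5745 × 10.9505% + 0.1049 × 8.8303% + 0.3206 × 2.6000% = 8.0511%.

8.05%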